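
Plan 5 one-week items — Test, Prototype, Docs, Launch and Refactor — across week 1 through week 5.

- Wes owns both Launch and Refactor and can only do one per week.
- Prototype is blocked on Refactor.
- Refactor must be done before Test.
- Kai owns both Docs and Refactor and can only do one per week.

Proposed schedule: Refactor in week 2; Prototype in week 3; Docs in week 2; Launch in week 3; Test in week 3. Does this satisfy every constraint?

Invalid. Kai owns both Docs and Refactor and can only do one per week.

Prototype is blocked on Refactor — holds.
Kai owns both Docs and Refactor and can only do one per week — violated.
Refactor must be done before Test — holds.
Wes owns both Launch and Refactor and can only do one per week — holds.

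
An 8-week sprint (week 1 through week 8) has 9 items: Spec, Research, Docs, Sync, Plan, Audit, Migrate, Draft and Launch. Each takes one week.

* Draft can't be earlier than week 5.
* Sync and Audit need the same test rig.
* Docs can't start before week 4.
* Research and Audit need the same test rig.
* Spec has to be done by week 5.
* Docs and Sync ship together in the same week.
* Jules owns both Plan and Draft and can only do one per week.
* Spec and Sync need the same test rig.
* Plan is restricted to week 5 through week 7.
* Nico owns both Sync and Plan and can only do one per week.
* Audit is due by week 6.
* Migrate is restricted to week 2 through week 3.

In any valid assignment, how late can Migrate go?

week 3

Migrate is available from week 2; Migrate's own window allows nothing later than week 3.
Migrate at week 3 is achievable: Plan in week 5, Draft in week 6, Spec in week 1, Migrate in week 3, Docs in week 4, Sync in week 4, Research in week 2, Launch in week 1, Audit in week 1.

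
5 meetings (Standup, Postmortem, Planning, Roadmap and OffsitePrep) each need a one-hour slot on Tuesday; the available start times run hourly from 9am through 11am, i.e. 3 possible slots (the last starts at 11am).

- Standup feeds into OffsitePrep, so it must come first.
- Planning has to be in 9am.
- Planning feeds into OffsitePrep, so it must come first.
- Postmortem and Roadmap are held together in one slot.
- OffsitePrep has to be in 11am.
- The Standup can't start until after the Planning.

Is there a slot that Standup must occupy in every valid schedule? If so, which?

Planning is fixed at 9am and must come before Standup, so Standup is at least 10am.
OffsitePrep is fixed at 11am and must come after Standup, so Standup is at most 10am.
So Standup must be 10am.

10am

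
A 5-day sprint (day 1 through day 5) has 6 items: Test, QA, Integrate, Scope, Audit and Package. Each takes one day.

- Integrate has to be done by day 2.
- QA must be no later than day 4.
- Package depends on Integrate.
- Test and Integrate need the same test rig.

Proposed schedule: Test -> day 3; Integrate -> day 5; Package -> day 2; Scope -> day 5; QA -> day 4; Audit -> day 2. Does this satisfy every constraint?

No. Integrate has to be done by day 2 is not satisfied.

Integrate has to be done by day 2 — violated.
QA must be no later than day 4 — holds.
Test and Integrate need the same test rig — holds.
Package depends on Integrate — violated.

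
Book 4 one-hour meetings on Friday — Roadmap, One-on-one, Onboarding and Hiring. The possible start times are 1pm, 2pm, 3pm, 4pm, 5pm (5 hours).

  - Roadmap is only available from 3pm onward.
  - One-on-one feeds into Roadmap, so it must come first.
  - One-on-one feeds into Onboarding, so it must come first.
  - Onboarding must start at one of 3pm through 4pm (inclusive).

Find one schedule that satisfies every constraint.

Roadmap -> 3pm; Hiring -> 1pm; One-on-one -> 1pm; Onboarding -> 3pm

Checking: One-on-one(1pm) before Onboarding(3pm); One-on-one(1pm) before Roadmap(3pm); Onboarding=3pm in [3pm,4pm]; Roadmap=3pm in [3pm,5pm].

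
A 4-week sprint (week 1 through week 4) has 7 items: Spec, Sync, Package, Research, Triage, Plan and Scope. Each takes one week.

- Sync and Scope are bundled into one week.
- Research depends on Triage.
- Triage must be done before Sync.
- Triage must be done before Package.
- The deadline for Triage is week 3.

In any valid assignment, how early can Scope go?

week 2

Scope must be in the same week as Sync, which can't be before week 2, so Scope is at least week 2.
Scope at week 2 is achievable: Scope in week 2; Sync in week 2; Triage in week 1; Research in week 2; Plan in week 1; Package in week 2; Spec in week 1.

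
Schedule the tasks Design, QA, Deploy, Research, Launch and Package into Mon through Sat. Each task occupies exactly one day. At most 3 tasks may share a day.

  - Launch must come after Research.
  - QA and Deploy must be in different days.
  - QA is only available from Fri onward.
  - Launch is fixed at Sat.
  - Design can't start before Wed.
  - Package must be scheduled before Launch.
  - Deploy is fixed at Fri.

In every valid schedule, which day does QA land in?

QA's window is Fri–Sat.
Deploy is fixed at Fri, and QA can't share a day with Deploy.
So QA must be Sat.

Sat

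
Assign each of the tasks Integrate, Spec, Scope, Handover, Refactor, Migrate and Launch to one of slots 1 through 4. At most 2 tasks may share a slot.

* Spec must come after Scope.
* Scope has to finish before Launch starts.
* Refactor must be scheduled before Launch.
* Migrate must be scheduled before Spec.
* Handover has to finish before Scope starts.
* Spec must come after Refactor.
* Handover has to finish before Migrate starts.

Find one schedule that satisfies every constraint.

Refactor -> 1; Spec -> 3; Integrate -> 4; Launch -> 3; Handover -> 1; Scope -> 2; Migrate -> 2

Checking: Refactor(1) before Launch(3); Handover(1) before Scope(2); Scope(2) before Spec(3); Scope(2) before Launch(3); Refactor(1) before Spec(3); Migrate(2) before Spec(3); Handover(1) before Migrate(2); max 2 per slot (cap 2).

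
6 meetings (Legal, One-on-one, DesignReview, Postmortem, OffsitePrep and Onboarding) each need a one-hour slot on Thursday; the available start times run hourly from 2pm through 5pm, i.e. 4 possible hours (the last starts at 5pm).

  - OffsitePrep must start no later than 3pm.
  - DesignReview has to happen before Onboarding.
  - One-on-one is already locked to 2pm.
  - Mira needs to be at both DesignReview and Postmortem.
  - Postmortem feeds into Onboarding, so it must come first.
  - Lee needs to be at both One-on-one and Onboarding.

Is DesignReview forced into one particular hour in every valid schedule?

DesignReview can be 2pm (e.g. One-on-one=2pm, OffsitePrep=2pm, Postmortem=3pm, Legal=2pm, DesignReview=2pm, Onboarding=4pm) or 3pm (e.g. OffsitePrep -> 2pm; Onboarding -> 4pm; Postmortem -> 2pm; Legal -> 2pm; DesignReview -> 3pm; One-on-one -> 2pm).

No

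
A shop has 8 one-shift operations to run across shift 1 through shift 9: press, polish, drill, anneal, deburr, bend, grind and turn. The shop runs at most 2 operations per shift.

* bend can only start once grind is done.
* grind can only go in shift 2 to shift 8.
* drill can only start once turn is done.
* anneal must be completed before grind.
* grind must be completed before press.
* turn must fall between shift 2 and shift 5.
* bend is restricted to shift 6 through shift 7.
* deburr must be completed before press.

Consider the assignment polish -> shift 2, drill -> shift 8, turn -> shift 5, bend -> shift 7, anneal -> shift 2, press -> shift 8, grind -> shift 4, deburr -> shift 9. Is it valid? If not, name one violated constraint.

Invalid. deburr must be completed before press.

The shop runs at most 2 operations per shift — holds.
grind must be completed before press — holds.
deburr must be completed before press — violated.
drill can only start once turn is done — holds.
bend is restricted to shift 6 through shift 7 — holds.
anneal must be completed before grind — holds.
turn must fall between shift 2 and shift 5 — holds.
bend can only start once grind is done — holds.
grind can only go in shift 2 to shift 8 — holds.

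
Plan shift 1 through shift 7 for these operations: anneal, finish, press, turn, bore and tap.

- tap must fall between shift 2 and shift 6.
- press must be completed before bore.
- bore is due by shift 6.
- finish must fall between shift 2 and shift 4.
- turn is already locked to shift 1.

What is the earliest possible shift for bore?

Precedence pushes bore to at least shift 2; bore's own window allows nothing later than shift 6.
bore at shift 2 is achievable: press in shift 1, bore in shift 2, tap in shift 2, finish in shift 2, anneal in shift 1, turn in shift 1.

shift 2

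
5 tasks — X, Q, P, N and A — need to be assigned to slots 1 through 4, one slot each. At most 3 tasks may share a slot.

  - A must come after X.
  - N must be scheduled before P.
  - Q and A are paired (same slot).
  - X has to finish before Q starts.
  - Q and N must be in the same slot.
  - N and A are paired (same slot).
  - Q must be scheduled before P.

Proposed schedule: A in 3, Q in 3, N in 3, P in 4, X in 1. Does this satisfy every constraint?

Q and N must be in the same slot — holds.
N and A are paired (same slot) — holds.
Q must be scheduled before P — holds.
X has to finish before Q starts — holds.
At most 3 tasks may share a slot — holds.
Q and A are paired (same slot) — holds.
A must come after X — holds.
N must be scheduled before P — holds.

Yes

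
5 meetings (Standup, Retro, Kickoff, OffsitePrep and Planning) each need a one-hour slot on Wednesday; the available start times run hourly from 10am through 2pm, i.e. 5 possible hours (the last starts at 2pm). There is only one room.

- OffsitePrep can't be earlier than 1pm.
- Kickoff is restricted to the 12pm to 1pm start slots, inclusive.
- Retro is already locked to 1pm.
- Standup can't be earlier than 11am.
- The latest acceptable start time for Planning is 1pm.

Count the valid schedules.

Enumerating: Kickoff in 12pm, OffsitePrep in 2pm, Standup in 11am, Planning in 10am, Retro in 1pm.

1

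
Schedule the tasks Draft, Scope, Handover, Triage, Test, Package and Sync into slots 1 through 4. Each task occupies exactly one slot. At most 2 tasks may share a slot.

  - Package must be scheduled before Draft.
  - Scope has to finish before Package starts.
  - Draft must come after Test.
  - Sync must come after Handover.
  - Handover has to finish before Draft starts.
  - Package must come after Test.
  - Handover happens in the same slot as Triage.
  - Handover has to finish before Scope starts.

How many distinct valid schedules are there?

2

Enumerating: Handover -> 1, Scope -> 2, Triage -> 1, Sync -> 3, Draft -> 4, Test -> 2, Package -> 3 | Test in 2, Package in 3, Triage in 1, Handover in 1, Sync in 4, Draft in 4, Scope in 2.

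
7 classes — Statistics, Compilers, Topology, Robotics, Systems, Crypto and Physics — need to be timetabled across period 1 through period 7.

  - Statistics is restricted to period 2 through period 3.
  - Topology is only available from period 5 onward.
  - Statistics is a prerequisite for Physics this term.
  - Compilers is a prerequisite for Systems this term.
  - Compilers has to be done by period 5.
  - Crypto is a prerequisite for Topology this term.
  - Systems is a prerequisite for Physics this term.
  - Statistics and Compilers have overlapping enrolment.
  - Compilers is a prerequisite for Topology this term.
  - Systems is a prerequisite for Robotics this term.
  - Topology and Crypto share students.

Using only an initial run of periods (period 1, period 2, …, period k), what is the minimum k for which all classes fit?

The precedence chain requires at least 3 distinct periods.
Topology can't be placed before period 5, so the schedule must run through at least period 5.
5 works (last occupied period: period 5): for example Statistics -> period 2; Compilers -> period 1; Topology -> period 5; Systems -> period 2; Robotics -> period 3; Physics -> period 3; Crypto -> period 1.

5 periods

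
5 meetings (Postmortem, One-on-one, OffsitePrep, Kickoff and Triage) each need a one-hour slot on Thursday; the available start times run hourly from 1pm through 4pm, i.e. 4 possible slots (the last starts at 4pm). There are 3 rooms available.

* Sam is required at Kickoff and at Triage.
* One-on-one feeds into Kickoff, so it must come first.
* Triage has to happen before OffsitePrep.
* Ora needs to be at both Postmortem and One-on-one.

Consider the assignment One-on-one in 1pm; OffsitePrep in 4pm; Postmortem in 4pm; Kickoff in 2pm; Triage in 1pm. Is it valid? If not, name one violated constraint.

Triage has to happen before OffsitePrep — holds.
One-on-one feeds into Kickoff, so it must come first — holds.
Ora needs to be at both Postmortem and One-on-one — holds.
Sam is required at Kickoff and at Triage — holds.
There are 3 rooms available — holds.

Yes, all constraints hold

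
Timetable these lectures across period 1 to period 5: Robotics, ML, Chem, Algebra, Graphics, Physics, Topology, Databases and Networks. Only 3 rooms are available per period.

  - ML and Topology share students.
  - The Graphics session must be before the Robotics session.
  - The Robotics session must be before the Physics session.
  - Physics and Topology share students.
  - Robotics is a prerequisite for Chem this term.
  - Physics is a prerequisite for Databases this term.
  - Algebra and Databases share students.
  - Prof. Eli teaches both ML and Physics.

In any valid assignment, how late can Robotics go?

period 3

Precedence pushes Robotics to at least period 2; downstream work caps Robotics at period 3.
Robotics at period 3 is achievable: Topology=period 2; Databases=period 5; Physics=period 4; Chem=period 4; Robotics=period 3; Algebra=period 1; ML=period 1; Networks=period 2; Graphics=period 1.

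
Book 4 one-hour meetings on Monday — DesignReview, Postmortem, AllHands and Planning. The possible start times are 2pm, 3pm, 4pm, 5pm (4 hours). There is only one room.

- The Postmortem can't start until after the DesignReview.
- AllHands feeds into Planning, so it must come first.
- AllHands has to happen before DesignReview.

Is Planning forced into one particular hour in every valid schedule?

No

Planning can be 3pm (e.g. Postmortem=5pm; AllHands=2pm; Planning=3pm; DesignReview=4pm) or 4pm (e.g. Postmortem in 5pm, DesignReview in 3pm, AllHands in 2pm, Planning in 4pm).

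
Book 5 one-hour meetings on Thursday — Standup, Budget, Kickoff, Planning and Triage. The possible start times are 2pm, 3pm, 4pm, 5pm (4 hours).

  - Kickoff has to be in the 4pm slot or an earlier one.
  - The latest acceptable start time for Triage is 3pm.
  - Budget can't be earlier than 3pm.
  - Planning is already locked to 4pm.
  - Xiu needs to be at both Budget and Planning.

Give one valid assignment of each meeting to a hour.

Planning -> 4pm, Budget -> 3pm, Triage -> 2pm, Standup -> 2pm, Kickoff -> 2pm

Checking: Budget(3pm) != Planning(4pm); Planning=4pm in [4pm,4pm]; Kickoff=2pm in [2pm,4pm]; Budget=3pm in [3pm,5pm]; Triage=2pm in [2pm,3pm].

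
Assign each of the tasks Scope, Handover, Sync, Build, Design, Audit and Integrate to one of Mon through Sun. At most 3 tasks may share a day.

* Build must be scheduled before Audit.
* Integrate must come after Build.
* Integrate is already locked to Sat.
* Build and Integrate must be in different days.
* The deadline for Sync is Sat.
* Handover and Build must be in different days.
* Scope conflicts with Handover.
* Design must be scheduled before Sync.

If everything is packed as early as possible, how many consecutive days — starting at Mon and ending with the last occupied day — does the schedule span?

6

The precedence chain requires at least 2 distinct days.
With at most 3 per day and 7 tasks, at least 3 days are needed.
Integrate can't be placed before Sat — that is day 6 counting from Mon — so the schedule must run through at least 6 days.
6 works (last occupied day: Sat): for example Sync -> Tue; Design -> Mon; Scope -> Mon; Audit -> Tue; Build -> Mon; Handover -> Tue; Integrate -> Sat.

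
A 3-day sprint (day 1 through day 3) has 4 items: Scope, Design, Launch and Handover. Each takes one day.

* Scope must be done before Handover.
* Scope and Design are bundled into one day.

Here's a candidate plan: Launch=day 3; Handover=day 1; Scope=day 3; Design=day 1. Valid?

No. Scope must be done before Handover is not satisfied.

Scope and Design are bundled into one day — violated.
Scope must be done before Handover — violated.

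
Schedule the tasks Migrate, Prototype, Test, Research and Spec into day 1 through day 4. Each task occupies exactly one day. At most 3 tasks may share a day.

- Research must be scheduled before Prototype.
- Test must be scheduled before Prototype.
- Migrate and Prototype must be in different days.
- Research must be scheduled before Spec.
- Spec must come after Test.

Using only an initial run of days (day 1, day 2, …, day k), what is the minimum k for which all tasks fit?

The precedence chain requires at least 2 distinct days.
With at most 3 per day and 5 tasks, at least 2 days are needed.
2 works (last occupied day: day 2): for example Spec -> day 2; Prototype -> day 2; Research -> day 1; Migrate -> day 1; Test -> day 1.

2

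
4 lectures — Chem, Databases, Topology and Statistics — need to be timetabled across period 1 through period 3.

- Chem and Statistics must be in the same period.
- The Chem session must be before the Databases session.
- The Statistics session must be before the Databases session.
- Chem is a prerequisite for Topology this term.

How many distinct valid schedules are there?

5

Splitting on Chem: it can be period 1 (4), period 2 (1). Listing each branch's schedules as (Databases, Topology, Statistics) by period number:
Chem=period 1: (2,2,1) (2,3,1) (3,2,1) (3,3,1) — 4.
Chem=period 2: (3,3,2) — 1.
Summing: 4 + 1 = 5.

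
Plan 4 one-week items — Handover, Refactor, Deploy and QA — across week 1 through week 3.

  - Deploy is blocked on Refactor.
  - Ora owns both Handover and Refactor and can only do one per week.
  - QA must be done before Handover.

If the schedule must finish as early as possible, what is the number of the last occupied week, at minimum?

week 2

The precedence chain requires at least 2 distinct weeks.
2 works (last occupied week: week 2): for example QA in week 1, Refactor in week 1, Deploy in week 2, Handover in week 2.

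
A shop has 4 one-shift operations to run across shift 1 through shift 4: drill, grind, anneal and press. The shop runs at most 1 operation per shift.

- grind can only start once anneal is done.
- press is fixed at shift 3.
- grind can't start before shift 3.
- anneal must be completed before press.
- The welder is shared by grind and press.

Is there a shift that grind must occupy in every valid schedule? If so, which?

shift 4

grind's window is shift 3–shift 4.
press is fixed at shift 3, and grind can't share a shift with press.
So grind must be shift 4.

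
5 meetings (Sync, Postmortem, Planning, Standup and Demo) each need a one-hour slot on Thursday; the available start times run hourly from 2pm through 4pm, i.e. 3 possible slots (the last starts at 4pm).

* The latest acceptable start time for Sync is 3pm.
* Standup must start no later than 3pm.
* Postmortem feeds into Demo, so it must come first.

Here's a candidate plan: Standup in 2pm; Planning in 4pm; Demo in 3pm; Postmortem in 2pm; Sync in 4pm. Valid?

The latest acceptable start time for Sync is 3pm — violated.
Postmortem feeds into Demo, so it must come first — holds.
Standup must start no later than 3pm — holds.

No. The latest acceptable start time for Sync is 3pm is not satisfied.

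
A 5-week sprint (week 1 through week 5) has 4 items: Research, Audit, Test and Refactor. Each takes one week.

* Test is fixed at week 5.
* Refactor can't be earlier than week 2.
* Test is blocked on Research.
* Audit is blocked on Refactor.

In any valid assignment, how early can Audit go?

week 3

Precedence pushes Audit to at least week 3.
Audit at week 3 is achievable: Refactor=week 2, Research=week 1, Test=week 5, Audit=week 3.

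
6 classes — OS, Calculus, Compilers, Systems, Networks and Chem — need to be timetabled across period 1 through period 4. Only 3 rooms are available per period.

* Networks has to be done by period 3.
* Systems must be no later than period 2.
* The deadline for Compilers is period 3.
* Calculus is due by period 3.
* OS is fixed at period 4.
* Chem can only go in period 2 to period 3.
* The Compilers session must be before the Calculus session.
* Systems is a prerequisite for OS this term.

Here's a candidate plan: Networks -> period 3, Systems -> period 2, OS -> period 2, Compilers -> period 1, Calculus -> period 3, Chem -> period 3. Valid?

OS is fixed at period 4 — violated.
Only 3 rooms are available per period — holds.
The deadline for Compilers is period 3 — holds.
Chem can only go in period 2 to period 3 — holds.
Systems is a prerequisite for OS this term — violated.
The Compilers session must be before the Calculus session — holds.
Networks has to be done by period 3 — holds.
Systems must be no later than period 2 — holds.
Calculus is due by period 3 — holds.

Invalid. OS is fixed at period 4.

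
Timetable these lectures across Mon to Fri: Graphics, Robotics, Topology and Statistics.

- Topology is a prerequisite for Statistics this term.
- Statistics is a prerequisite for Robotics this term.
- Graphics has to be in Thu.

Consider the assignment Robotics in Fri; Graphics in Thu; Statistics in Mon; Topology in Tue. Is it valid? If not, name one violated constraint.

No — it violates: Topology is a prerequisite for Statistics this term

Statistics is a prerequisite for Robotics this term — holds.
Graphics has to be in Thu — holds.
Topology is a prerequisite for Statistics this term — violated.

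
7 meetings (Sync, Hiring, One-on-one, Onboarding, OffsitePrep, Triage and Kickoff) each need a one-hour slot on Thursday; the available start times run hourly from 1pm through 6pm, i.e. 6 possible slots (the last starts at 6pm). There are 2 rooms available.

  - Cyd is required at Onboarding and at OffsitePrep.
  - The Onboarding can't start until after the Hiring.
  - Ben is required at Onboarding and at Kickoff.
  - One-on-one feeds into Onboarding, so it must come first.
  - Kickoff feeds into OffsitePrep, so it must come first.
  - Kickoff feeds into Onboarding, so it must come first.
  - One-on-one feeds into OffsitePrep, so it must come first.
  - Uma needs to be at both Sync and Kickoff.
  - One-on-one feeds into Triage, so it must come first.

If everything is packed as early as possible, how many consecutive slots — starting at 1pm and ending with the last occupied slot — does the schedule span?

The precedence chain requires at least 2 distinct slots.
With at most 2 per slot and 7 meetings, at least 4 slots are needed.
4 works (last occupied slot: 4pm): for example Hiring=2pm, Triage=3pm, Onboarding=3pm, One-on-one=1pm, Kickoff=1pm, OffsitePrep=2pm, Sync=4pm.

4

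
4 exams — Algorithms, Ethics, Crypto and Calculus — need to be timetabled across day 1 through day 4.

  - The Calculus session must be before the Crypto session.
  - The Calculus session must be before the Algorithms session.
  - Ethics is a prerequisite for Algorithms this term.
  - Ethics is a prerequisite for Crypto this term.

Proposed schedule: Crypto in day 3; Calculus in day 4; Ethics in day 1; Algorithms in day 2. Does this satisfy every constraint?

No. The Calculus session must be before the Algorithms session is not satisfied.

Ethics is a prerequisite for Algorithms this term — holds.
Ethics is a prerequisite for Crypto this term — holds.
The Calculus session must be before the Crypto session — violated.
The Calculus session must be before the Algorithms session — violated.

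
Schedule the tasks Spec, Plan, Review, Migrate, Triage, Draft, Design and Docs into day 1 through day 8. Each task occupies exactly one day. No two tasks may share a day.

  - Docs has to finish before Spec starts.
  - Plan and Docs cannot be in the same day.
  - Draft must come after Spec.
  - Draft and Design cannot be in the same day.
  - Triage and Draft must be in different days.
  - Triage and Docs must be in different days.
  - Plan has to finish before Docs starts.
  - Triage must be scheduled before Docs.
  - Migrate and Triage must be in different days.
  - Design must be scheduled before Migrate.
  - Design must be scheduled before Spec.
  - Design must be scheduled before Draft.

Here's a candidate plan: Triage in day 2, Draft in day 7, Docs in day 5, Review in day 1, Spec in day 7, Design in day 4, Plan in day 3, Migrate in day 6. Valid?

No. No two tasks may share a day is not satisfied.

Design must be scheduled before Draft — holds.
No two tasks may share a day — violated.
Draft must come after Spec — violated.
Plan and Docs cannot be in the same day — holds.
Design must be scheduled before Spec — holds.
Docs has to finish before Spec starts — holds.
Triage and Docs must be in different days — holds.
Draft and Design cannot be in the same day — holds.
Triage and Draft must be in different days — holds.
Plan has to finish before Docs starts — holds.
Migrate and Triage must be in different days — holds.
Design must be scheduled before Migrate — holds.
Triage must be scheduled before Docs — holds.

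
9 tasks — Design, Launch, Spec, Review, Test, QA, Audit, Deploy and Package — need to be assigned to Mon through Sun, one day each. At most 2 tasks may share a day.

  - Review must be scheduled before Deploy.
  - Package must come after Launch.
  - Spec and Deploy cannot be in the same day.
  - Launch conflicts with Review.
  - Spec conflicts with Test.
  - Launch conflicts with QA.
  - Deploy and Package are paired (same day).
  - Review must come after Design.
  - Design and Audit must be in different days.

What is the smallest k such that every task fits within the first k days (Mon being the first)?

The precedence chain requires at least 3 distinct days.
With at most 2 per day and 9 tasks, at least 5 days are needed.
5 works (last occupied day: Fri): for example QA -> Thu, Spec -> Tue, Audit -> Fri, Design -> Mon, Launch -> Mon, Package -> Wed, Test -> Thu, Review -> Tue, Deploy -> Wed.

5 days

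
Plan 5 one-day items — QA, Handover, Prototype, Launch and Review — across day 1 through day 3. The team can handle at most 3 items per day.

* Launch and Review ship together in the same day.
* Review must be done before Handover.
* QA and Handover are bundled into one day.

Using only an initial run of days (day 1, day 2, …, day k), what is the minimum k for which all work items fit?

The precedence chain requires at least 2 distinct days.
With at most 3 per day and 5 work items, at least 2 days are needed.
2 works (last occupied day: day 2): for example QA=day 2, Handover=day 2, Review=day 1, Launch=day 1, Prototype=day 1.

2 days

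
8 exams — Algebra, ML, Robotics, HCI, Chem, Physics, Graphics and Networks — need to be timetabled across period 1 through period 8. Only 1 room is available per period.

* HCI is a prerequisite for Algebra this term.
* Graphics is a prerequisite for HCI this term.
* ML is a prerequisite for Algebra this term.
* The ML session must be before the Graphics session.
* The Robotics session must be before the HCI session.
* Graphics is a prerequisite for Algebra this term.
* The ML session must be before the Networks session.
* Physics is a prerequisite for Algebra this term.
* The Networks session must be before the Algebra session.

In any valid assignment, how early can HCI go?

period 4

Precedence pushes HCI to at least period 3; downstream work caps HCI at period 7.
HCI at period 4 is achievable: ML=period 1; Networks=period 5; Graphics=period 2; Chem=period 8; Algebra=period 7; HCI=period 4; Robotics=period 3; Physics=period 6.
Nothing earlier works — the capacity limit rule out every period before period 4.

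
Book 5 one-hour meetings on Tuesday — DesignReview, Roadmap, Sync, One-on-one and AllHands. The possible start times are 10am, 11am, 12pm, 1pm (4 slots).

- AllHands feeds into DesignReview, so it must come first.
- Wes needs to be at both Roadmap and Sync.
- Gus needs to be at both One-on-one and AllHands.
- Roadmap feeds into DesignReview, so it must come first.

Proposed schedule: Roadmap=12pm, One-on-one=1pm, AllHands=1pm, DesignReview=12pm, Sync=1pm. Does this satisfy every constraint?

Wes needs to be at both Roadmap and Sync — holds.
AllHands feeds into DesignReview, so it must come first — violated.
Gus needs to be at both One-on-one and AllHands — violated.
Roadmap feeds into DesignReview, so it must come first — violated.

No. AllHands feeds into DesignReview, so it must come first is not satisfied.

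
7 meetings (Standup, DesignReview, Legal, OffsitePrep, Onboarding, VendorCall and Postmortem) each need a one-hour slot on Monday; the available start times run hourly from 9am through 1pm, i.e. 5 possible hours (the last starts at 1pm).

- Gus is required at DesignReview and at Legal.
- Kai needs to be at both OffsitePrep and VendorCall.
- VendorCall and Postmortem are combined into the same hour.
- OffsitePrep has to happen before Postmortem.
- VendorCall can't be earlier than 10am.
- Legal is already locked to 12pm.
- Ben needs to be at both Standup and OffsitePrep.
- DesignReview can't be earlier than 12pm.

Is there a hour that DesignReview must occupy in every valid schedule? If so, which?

DesignReview's window is 12pm–1pm.
Legal is fixed at 12pm, and DesignReview can't share a hour with Legal.
So DesignReview must be 1pm.

1pm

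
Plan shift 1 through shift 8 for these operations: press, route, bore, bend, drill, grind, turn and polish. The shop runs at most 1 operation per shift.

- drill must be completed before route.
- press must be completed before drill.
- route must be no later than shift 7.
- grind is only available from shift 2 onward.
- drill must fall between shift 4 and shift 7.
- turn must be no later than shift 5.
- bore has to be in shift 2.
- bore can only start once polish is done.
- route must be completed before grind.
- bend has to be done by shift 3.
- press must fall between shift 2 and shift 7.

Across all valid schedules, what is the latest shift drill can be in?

shift 6

Drill is available from shift 4; drill's own window allows nothing later than shift 7; downstream work caps drill at shift 6.
drill at shift 6 is achievable: press in shift 5; bend in shift 3; turn in shift 4; drill in shift 6; route in shift 7; bore in shift 2; grind in shift 8; polish in shift 1.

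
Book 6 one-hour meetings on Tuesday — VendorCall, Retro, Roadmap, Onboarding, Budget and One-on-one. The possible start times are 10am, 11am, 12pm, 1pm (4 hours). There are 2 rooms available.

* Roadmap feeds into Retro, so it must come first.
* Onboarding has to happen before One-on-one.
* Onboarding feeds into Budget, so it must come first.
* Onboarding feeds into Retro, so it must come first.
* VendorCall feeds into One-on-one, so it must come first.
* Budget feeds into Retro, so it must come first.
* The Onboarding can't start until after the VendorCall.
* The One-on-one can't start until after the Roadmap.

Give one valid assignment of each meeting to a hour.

Retro in 1pm; Roadmap in 10am; Budget in 12pm; Onboarding in 11am; One-on-one in 12pm; VendorCall in 10am

Checking: Roadmap(10am) before One-on-one(12pm); Roadmap(10am) before Retro(1pm); Onboarding(11am) before One-on-one(12pm); Onboarding(11am) before Retro(1pm); VendorCall(10am) before One-on-one(12pm); VendorCall(10am) before Onboarding(11am); Onboarding(11am) before Budget(12pm); Budget(12pm) before Retro(1pm); max 2 per hour (cap 2).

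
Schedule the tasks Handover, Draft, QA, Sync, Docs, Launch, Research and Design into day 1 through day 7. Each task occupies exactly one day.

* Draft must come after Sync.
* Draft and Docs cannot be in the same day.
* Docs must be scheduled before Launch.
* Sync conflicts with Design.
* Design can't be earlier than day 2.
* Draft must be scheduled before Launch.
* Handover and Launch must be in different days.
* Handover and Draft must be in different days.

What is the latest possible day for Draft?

Precedence pushes Draft to at least day 2; downstream work caps Draft at day 6.
Draft at day 6 is achievable: Handover in day 1; Launch in day 7; Draft in day 6; Docs in day 1; QA in day 1; Research in day 1; Design in day 2; Sync in day 1.

day 6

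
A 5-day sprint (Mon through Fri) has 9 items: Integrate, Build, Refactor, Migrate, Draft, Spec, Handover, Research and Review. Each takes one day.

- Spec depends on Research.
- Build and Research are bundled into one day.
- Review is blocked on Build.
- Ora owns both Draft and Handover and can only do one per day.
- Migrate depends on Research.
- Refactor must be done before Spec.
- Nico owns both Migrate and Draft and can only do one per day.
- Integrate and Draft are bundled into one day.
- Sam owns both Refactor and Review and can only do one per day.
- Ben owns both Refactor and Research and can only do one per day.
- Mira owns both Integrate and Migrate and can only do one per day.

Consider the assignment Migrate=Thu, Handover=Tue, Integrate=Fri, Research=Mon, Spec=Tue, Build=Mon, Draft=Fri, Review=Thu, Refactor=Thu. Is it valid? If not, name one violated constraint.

Invalid. Refactor must be done before Spec.

Ben owns both Refactor and Research and can only do one per day — holds.
Mira owns both Integrate and Migrate and can only do one per day — holds.
Spec depends on Research — holds.
Sam owns both Refactor and Review and can only do one per day — violated.
Nico owns both Migrate and Draft and can only do one per day — holds.
Ora owns both Draft and Handover and can only do one per day — holds.
Migrate depends on Research — holds.
Review is blocked on Build — holds.
Refactor must be done before Spec — violated.
Integrate and Draft are bundled into one day — holds.
Build and Research are bundled into one day — holds.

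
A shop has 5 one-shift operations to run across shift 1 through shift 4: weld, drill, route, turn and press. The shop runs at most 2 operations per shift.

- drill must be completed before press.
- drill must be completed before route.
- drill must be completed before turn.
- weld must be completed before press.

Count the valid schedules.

59

Splitting on weld: it can be shift 1 (30), shift 2 (20), shift 3 (9). Listing each branch's schedules as (drill, route, turn, press) by shift number:
weld=shift 1: (1,2,2,3) (1,2,2,4) (1,2,3,2) (1,2,3,3) (1,2,3,4) (1,2,4,2) (1,2,4,3) (1,2,4,4) (1,3,2,2) (1,3,2,3) (1,3,2,4) (1,3,3,2) (1,3,3,4) (1,3,4,2) (1,3,4,3) (1,3,4,4) (1,4,2,2) (1,4,2,3) (1,4,2,4) (1,4,3,2) (1,4,3,3) (1,4,3,4) (1,4,4,2) (1,4,4,3) (2,3,3,4) (2,3,4,3) (2,3,4,4) (2,4,3,3) (2,4,3,4) (2,4,4,3) — 30.
weld=shift 2: (1,2,3,3) (1,2,3,4) (1,2,4,3) (1,2,4,4) (1,3,2,3) (1,3,2,4) (1,3,3,4) (1,3,4,3) (1,3,4,4) (1,4,2,3) (1,4,2,4) (1,4,3,3) (1,4,3,4) (1,4,4,3) (2,3,3,4) (2,3,4,3) (2,3,4,4) (2,4,3,3) (2,4,3,4) (2,4,4,3) — 20.
weld=shift 3: (1,2,2,4) (1,2,3,4) (1,2,4,4) (1,3,2,4) (1,3,4,4) (1,4,2,4) (1,4,3,4) (2,3,4,4) (2,4,3,4) — 9.
Summing: 30 + 20 + 9 = 59.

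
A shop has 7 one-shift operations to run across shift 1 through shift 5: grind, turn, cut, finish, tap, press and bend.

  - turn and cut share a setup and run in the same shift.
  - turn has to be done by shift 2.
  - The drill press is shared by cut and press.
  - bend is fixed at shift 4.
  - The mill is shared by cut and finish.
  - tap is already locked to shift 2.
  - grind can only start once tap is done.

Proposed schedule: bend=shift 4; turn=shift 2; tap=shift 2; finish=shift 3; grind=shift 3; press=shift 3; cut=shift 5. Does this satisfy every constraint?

The mill is shared by cut and finish — holds.
grind can only start once tap is done — holds.
turn has to be done by shift 2 — holds.
turn and cut share a setup and run in the same shift — violated.
bend is fixed at shift 4 — holds.
The drill press is shared by cut and press — holds.
tap is already locked to shift 2 — holds.

No. turn and cut share a setup and run in the same shift is not satisfied.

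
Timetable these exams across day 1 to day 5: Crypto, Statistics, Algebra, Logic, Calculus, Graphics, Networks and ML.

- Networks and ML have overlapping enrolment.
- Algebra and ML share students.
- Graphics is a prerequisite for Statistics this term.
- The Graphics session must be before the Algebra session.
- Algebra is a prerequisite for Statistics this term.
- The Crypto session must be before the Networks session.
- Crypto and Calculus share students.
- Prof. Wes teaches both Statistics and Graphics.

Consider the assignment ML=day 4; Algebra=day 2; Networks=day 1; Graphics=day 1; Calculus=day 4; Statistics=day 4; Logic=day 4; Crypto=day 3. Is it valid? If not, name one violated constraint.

Networks and ML have overlapping enrolment — holds.
Algebra is a prerequisite for Statistics this term — holds.
Crypto and Calculus share students — holds.
Prof. Wes teaches both Statistics and Graphics — holds.
Graphics is a prerequisite for Statistics this term — holds.
The Graphics session must be before the Algebra session — holds.
Algebra and ML share students — holds.
The Crypto session must be before the Networks session — violated.

No — it violates: The Crypto session must be before the Networks session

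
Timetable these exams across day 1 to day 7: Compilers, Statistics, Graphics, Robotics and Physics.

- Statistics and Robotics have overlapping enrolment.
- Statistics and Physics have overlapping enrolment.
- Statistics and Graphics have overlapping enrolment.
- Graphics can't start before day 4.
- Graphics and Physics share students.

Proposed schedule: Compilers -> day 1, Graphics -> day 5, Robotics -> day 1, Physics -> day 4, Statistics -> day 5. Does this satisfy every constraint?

Statistics and Robotics have overlapping enrolment — holds.
Statistics and Graphics have overlapping enrolment — violated.
Graphics and Physics share students — holds.
Statistics and Physics have overlapping enrolment — holds.
Graphics can't start before day 4 — holds.

Invalid. Statistics and Graphics have overlapping enrolment.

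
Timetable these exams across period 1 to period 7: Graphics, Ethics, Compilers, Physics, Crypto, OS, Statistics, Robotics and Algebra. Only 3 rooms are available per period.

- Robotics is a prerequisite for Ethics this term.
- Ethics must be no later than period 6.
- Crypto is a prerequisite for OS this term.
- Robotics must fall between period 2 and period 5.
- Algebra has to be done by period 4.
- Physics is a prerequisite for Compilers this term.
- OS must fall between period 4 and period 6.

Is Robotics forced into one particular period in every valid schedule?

Robotics can be period 2 (e.g. Graphics=period 2; Robotics=period 2; Crypto=period 1; Ethics=period 3; Compilers=period 2; Physics=period 1; OS=period 4; Statistics=period 3; Algebra=period 1) or period 3 (e.g. Ethics in period 4; OS in period 4; Compilers in period 2; Statistics in period 2; Graphics in period 2; Robotics in period 3; Physics in period 1; Algebra in period 1; Crypto in period 1).

No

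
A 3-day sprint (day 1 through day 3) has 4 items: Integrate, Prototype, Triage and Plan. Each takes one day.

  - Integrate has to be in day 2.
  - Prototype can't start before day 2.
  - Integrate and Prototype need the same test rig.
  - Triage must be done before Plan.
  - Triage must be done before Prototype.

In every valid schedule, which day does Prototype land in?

Prototype's window is day 2–day 3.
Integrate is fixed at day 2, and Prototype can't share a day with Integrate.
So Prototype must be day 3.

day 3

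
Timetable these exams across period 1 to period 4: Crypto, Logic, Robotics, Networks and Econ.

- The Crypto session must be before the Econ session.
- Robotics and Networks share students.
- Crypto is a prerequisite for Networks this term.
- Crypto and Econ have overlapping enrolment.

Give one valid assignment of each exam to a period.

Crypto in period 1, Econ in period 2, Logic in period 1, Networks in period 2, Robotics in period 1

Checking: Crypto(period 1) before Networks(period 2); Crypto(period 1) before Econ(period 2); Crypto(period 1) != Econ(period 2); Robotics(period 1) != Networks(period 2).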